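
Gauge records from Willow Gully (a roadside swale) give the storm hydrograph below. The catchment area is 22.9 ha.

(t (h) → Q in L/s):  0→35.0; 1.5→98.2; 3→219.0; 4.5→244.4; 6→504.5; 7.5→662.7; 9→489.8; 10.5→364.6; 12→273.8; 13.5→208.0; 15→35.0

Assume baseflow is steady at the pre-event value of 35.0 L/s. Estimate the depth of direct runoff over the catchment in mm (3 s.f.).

d ≈ 64.8 mm

Direct runoff: 0.0, 63.2, 184.0, 209.4, 469.5, 627.7, 454.8, 329.6, 238.8, 173.0, 0.0 L/s; ΣQ_DR = 2750 L/s.
V = ΣQ_DR · Δt = 2750 × 5400 s = 1.485 × 10^7 L.
Over A = 22.9 ha, depth = V / A = 64.8 mm.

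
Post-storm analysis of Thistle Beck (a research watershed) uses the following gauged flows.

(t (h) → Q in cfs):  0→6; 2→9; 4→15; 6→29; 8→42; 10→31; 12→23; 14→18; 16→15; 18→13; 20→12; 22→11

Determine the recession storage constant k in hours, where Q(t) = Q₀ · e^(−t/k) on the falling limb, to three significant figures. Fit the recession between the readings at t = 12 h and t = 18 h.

On the falling limb, Q drops from 23 to 13 cfs between t = 12 h and t = 18 h (Δt = 6 h).
k = −Δt / ln(Q₂/Q₁) = −6 / ln(13/23) = 10.5 h.

k ≈ 10.5 h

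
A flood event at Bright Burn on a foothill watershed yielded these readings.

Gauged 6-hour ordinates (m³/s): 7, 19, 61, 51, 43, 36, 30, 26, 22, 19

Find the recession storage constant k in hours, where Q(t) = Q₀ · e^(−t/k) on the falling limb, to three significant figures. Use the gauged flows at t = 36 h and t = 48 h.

On the falling limb, Q drops from 30 to 22 m³/s between t = 36 h and t = 48 h (Δt = 12 h).
k = −Δt / ln(Q₂/Q₁) = −12 / ln(22/30) = 38.7 h.

k ≈ 38.7 h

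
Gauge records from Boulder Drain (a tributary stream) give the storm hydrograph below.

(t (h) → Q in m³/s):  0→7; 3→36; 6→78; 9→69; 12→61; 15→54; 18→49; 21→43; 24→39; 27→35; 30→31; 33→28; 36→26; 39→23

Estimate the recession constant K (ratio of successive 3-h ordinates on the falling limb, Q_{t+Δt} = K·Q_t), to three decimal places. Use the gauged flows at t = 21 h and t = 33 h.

Using the recession-limb readings at t = 21 h and t = 33 h: Q falls from 43 to 28 m³/s over 4 intervals.
K = (Q₂/Q₁)^(1/4) = (28/43)^(1/4) = 0.898.

K ≈ 0.898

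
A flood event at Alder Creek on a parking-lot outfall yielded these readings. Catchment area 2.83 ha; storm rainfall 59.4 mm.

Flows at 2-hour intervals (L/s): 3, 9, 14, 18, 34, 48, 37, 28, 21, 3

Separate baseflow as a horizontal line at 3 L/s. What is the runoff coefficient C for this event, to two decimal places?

C ≈ 0.79

ΣQ_DR = 185.0 L/s; V = ΣQ_DR·Δt = 1.332 × 10^6 L.
Runoff depth d = V / A = 47.07 mm.
C = d / P = 47.07 / 59.4 = 0.79.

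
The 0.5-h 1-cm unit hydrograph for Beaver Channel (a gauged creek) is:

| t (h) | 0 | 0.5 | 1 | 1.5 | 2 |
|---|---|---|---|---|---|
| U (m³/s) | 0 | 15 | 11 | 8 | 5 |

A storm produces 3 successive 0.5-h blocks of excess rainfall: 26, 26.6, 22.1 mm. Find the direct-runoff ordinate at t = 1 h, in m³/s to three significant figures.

By discrete convolution, Q_j = Σ (P_i / 10 mm) · U_{j−i}.
At t = 1 h (j=2): Q = (26/10)·11 + (26.6/10)·15 + (22.1/10)·0 = 68.5 m³/s.

Q ≈ 68.5 m³/s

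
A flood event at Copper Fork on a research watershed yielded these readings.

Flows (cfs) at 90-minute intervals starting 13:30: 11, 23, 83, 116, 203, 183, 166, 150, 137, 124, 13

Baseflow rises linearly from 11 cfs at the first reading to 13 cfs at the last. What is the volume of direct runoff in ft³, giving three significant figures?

V ≈ 5.82 × 10^6 ft³

Direct-runoff ordinates (Q − Q_b): 0.00, 11.80, 71.60, 104.40, 191.20, 171.00, 153.80, 137.60, 124.40, 111.20, 0.00 cfs.
ΣQ_DR = 1077 cfs.
With Δt = 1.5 h = 5400 s, V = ΣQ_DR · Δt = 1077 × 5400 = 5.82 × 10^6 ft³.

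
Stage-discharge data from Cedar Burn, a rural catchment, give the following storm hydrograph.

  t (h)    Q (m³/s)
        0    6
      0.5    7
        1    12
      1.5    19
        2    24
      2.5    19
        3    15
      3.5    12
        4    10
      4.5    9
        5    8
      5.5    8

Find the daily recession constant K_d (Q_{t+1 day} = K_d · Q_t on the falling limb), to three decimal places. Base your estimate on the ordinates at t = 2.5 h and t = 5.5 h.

Between t = 2.5 h and t = 5.5 h the flow falls from 19 to 8 m³/s over 6×0.5 h = 3 h.
Per-interval ratio K = (8/19)^(1/6) = 0.8657; K_d = K^(24/0.5) = 0.001.

K_d ≈ 0.001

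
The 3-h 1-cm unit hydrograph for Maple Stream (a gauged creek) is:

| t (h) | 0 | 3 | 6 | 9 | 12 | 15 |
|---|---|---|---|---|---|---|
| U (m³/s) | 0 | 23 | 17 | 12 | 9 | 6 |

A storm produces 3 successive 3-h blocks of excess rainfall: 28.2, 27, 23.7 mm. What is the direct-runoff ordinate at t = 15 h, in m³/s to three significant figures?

By discrete convolution, Q_j = Σ (P_i / 10 mm) · U_{j−i}.
At t = 15 h (j=5): Q = (28.2/10)·6 + (27/10)·9 + (23.7/10)·12 = 69.7 m³/s.

Q ≈ 69.7 m³/s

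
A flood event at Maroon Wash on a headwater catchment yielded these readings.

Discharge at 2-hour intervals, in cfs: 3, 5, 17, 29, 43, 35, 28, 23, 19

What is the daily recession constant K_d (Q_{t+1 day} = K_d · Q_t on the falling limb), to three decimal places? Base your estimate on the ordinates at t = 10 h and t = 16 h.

Between t = 10 h and t = 16 h the flow falls from 35 to 19 cfs over 3×2 h = 6 h.
Per-interval ratio K = (19/35)^(1/3) = 0.8158; K_d = K^(24/2) = 0.087.

K_d ≈ 0.087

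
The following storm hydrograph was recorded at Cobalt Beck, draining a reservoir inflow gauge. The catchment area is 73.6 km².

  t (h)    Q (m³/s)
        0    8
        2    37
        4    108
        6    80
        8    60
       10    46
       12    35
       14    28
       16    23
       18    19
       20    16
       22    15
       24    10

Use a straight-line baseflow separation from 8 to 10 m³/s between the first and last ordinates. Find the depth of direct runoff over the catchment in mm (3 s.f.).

d ≈ 36.0 mm

Direct runoff: 0.00, 28.83, 99.67, 71.50, 51.33, 37.17, 26.00, 18.83, 13.67, 9.50, 6.33, 5.17, 0.00 m³/s; ΣQ_DR = 368.0 m³/s.
V = ΣQ_DR · Δt = 368.0 × 7200 s = 2.650 × 10^6 m³.
Over A = 73.6 km², depth = V / A = 36.0 mm.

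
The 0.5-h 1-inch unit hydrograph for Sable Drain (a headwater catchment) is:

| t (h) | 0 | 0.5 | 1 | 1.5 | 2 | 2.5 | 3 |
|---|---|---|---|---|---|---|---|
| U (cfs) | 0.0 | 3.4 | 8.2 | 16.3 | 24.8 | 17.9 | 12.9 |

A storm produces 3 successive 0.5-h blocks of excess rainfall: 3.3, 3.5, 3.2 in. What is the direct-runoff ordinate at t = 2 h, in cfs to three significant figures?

Q ≈ 165 cfs

By discrete convolution, Q_j = Σ (P_i / 1 in) · U_{j−i}.
At t = 2 h (j=4): Q = (3.3/1)·24.8 + (3.5/1)·16.3 + (3.2/1)·8.2 = 165 cfs.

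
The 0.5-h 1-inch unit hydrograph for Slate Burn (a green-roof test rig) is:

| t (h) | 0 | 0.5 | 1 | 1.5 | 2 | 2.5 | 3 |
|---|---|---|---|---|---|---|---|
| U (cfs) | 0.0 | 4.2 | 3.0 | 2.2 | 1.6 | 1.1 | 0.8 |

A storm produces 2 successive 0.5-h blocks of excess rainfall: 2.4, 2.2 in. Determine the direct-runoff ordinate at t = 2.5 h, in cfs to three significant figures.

Q ≈ 6.16 cfs

By discrete convolution, Q_j = Σ (P_i / 1 in) · U_{j−i}.
At t = 2.5 h (j=5): Q = (2.4/1)·1.1 + (2.2/1)·1.6 = 6.16 cfs.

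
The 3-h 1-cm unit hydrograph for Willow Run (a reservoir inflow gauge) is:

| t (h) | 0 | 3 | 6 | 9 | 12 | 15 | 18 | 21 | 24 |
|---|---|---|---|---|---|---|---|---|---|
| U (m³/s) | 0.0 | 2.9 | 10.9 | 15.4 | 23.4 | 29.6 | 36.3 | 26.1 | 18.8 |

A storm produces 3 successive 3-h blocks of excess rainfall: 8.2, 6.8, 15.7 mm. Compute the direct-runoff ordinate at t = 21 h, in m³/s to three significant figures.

By discrete convolution, Q_j = Σ (P_i / 10 mm) · U_{j−i}.
At t = 21 h (j=7): Q = (8.2/10)·26.1 + (6.8/10)·36.3 + (15.7/10)·29.6 = 92.6 m³/s.

Q ≈ 92.6 m³/s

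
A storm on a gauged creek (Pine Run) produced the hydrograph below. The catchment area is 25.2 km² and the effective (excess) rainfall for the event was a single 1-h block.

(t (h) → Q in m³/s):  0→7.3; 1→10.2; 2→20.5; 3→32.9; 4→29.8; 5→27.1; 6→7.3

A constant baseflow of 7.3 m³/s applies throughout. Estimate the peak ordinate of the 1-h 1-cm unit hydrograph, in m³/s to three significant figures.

Direct runoff: 0.0, 2.9, 13.2, 25.6, 22.5, 19.8, 0.0 m³/s; ΣQ_DR = 84.00 m³/s, peak = 25.6 m³/s.
Runoff depth d = ΣQ_DR·Δt / A = 84.00 × 3600 / (25.2 km²) = 12.00 mm.
The 1-cm UH is the DRH scaled by (10 mm)/d, so U_p = 25.6 × 10/12.00 = 21.3 m³/s.

U_p ≈ 21.3 m³/s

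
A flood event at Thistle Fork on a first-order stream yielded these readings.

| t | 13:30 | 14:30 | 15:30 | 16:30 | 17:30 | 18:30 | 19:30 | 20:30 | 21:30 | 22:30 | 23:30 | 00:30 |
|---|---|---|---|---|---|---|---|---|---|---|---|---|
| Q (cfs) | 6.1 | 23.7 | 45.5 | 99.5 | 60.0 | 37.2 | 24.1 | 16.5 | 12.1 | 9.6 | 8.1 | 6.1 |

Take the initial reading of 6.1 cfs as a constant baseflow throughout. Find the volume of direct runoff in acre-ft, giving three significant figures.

V ≈ 22.8 acre-ft

Direct-runoff ordinates (Q − Q_b): 0.0, 17.6, 39.4, 93.4, 53.9, 31.1, 18.0, 10.4, 6.0, 3.5, 2.0, 0.0 cfs.
ΣQ_DR = 275.3 cfs.
With Δt = 1 h = 3600 s, V = ΣQ_DR · Δt = 275.3 × 3600 = 9.91 × 10^5 ft³ = 22.8 acre-ft.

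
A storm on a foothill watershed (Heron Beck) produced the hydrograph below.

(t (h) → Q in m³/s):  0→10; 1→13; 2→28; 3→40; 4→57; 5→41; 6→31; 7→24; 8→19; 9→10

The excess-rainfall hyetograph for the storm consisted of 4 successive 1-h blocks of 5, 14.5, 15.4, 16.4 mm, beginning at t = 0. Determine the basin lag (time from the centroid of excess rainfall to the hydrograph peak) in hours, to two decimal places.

t_L ≈ 1.66 h

Centroid of excess rainfall: t_c = Σ P_i·t̄_i / ΣP_i = 2.3421 h (block centres at 0.5, 1.5, 2.5, 3.5 h).
Hydrograph peak occurs at t = 4 h, so basin lag t_L = 4 − 2.3421 = 1.66 h.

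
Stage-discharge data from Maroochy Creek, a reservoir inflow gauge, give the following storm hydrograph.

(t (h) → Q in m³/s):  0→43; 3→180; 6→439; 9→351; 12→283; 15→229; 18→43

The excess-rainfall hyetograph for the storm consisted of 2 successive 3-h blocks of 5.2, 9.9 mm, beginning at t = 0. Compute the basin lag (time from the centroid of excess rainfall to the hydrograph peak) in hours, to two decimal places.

Centroid of excess rainfall: t_c = Σ P_i·t̄_i / ΣP_i = 3.4669 h (block centres at 1.5, 4.5 h).
Hydrograph peak occurs at t = 6 h, so basin lag t_L = 6 − 3.4669 = 2.53 h.

t_L ≈ 2.53 h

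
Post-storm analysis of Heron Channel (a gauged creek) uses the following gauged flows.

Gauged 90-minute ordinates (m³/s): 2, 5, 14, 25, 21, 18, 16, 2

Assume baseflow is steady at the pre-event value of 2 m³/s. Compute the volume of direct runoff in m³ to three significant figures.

Direct-runoff ordinates (Q − Q_b): 0.0, 3.0, 12.0, 23.0, 19.0, 16.0, 14.0, 0.0 m³/s.
ΣQ_DR = 87.00 m³/s.
With Δt = 1.5 h = 5400 s, V = ΣQ_DR · Δt = 87.00 × 5400 = 4.70 × 10^5 m³.

V ≈ 4.70 × 10^5 m³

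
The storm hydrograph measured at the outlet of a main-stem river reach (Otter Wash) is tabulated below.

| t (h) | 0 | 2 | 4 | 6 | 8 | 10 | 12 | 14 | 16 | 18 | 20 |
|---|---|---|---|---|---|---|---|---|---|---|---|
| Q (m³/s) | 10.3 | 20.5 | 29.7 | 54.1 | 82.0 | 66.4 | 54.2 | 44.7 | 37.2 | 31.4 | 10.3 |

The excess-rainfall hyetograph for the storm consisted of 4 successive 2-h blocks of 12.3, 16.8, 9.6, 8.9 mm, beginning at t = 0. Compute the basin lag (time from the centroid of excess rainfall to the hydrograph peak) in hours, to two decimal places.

Centroid of excess rainfall: t_c = Σ P_i·t̄_i / ΣP_i = 3.6345 h (block centres at 1, 3, 5, 7 h).
Hydrograph peak occurs at t = 8 h, so basin lag t_L = 8 − 3.6345 = 4.37 h.

t_L ≈ 4.37 h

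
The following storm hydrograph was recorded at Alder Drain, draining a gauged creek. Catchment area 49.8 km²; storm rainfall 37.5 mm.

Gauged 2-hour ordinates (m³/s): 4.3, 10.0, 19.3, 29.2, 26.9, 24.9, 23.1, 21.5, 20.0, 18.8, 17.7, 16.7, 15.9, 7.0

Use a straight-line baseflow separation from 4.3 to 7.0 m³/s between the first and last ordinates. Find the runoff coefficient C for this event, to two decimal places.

ΣQ_DR = 176.2 m³/s; V = ΣQ_DR·Δt = 1.269 × 10^6 m³.
Runoff depth d = V / A = 25.47 mm.
C = d / P = 25.47 / 37.5 = 0.68.

C ≈ 0.68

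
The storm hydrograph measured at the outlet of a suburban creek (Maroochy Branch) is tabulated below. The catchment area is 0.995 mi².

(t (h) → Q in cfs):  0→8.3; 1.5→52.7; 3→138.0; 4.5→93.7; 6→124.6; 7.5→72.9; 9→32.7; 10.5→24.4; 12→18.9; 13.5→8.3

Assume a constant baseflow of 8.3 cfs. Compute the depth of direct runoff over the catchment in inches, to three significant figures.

d ≈ 1.15 in

Direct runoff: 0.0, 44.4, 129.7, 85.4, 116.3, 64.6, 24.4, 16.1, 10.6, 0.0 cfs; ΣQ_DR = 491.5 cfs.
V = ΣQ_DR · Δt = 491.5 × 5400 s = 2.654 × 10^6 ft³.
Over A = 0.995 mi², depth = V / A = 1.15 in.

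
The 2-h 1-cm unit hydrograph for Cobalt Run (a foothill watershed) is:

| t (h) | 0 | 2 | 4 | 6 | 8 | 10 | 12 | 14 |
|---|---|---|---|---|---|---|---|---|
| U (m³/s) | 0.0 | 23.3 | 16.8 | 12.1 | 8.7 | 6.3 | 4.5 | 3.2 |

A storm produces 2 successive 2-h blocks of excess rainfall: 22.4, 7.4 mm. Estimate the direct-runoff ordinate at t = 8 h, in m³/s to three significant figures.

By discrete convolution, Q_j = Σ (P_i / 10 mm) · U_{j−i}.
At t = 8 h (j=4): Q = (22.4/10)·8.7 + (7.4/10)·12.1 = 28.4 m³/s.

Q ≈ 28.4 m³/s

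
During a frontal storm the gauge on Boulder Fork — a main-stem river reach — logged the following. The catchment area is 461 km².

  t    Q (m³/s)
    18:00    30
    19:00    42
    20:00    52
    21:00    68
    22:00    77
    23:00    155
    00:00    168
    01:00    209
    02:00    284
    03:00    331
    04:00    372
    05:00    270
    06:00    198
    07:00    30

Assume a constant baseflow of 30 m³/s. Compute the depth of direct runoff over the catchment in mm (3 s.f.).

Direct runoff: 0.0, 12.0, 22.0, 38.0, 47.0, 125.0, 138.0, 179.0, 254.0, 301.0, 342.0, 240.0, 168.0, 0.0 m³/s; ΣQ_DR = 1866 m³/s.
V = ΣQ_DR · Δt = 1866 × 3600 s = 6.718 × 10^6 m³.
Over A = 461 km², depth = V / A = 14.6 mm.

d ≈ 14.6 mm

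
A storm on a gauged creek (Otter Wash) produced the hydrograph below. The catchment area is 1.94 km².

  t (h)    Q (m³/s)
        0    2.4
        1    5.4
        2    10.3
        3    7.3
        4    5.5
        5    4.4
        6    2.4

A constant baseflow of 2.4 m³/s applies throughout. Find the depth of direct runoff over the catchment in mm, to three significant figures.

Direct runoff: 0.0, 3.0, 7.9, 4.9, 3.1, 2.0, 0.0 m³/s; ΣQ_DR = 20.90 m³/s.
V = ΣQ_DR · Δt = 20.90 × 3600 s = 75240 m³.
Over A = 1.94 km², depth = V / A = 38.8 mm.

d ≈ 38.8 mm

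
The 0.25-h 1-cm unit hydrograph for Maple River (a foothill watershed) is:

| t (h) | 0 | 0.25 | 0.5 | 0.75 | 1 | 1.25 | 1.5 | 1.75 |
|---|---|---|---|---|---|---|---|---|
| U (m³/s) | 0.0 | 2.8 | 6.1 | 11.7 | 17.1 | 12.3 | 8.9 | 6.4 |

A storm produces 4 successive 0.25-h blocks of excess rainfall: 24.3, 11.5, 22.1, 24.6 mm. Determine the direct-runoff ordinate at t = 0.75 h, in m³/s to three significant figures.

By discrete convolution, Q_j = Σ (P_i / 10 mm) · U_{j−i}.
At t = 0.75 h (j=3): Q = (24.3/10)·11.7 + (11.5/10)·6.1 + (22.1/10)·2.8 + (24.6/10)·0.0 = 41.6 m³/s.

Q ≈ 41.6 m³/s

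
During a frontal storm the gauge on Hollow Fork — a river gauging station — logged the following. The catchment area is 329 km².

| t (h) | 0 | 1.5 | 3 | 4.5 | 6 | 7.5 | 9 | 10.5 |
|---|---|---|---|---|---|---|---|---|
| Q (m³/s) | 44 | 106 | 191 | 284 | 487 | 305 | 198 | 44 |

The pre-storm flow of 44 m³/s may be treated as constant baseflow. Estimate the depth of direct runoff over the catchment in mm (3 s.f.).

d ≈ 21.5 mm

Direct runoff: 0.0, 62.0, 147.0, 240.0, 443.0, 261.0, 154.0, 0.0 m³/s; ΣQ_DR = 1307 m³/s.
V = ΣQ_DR · Δt = 1307 × 5400 s = 7.058 × 10^6 m³.
Over A = 329 km², depth = V / A = 21.5 mm.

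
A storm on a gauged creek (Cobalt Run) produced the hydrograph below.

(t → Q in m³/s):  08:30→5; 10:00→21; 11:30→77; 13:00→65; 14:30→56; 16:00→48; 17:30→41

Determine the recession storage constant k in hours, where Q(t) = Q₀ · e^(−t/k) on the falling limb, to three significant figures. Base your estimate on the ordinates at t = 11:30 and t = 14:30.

On the falling limb, Q drops from 77 to 56 m³/s between t = 11:30 and t = 14:30 (Δt = 3 h).
k = −Δt / ln(Q₂/Q₁) = −3 / ln(56/77) = 9.42 h.

k ≈ 9.42 h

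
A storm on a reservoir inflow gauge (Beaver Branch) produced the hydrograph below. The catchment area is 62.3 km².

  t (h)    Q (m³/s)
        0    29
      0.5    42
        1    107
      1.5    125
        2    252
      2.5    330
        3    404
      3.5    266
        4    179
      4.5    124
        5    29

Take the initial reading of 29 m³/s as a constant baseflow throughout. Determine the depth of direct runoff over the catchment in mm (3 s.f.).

d ≈ 45.3 mm

Direct runoff: 0.0, 13.0, 78.0, 96.0, 223.0, 301.0, 375.0, 237.0, 150.0, 95.0, 0.0 m³/s; ΣQ_DR = 1568 m³/s.
V = ΣQ_DR · Δt = 1568 × 1800 s = 2.822 × 10^6 m³.
Over A = 62.3 km², depth = V / A = 45.3 mm.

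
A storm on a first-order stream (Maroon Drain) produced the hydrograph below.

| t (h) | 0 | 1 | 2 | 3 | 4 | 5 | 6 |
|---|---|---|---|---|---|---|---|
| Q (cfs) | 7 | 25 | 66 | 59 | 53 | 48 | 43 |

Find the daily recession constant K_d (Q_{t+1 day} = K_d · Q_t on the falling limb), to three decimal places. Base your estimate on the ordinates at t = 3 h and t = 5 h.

K_d ≈ 0.084

Between t = 3 h and t = 5 h the flow falls from 59 to 48 cfs over 2×1 h = 2 h.
Per-interval ratio K = (48/59)^(1/2) = 0.9020; K_d = K^(24/1) = 0.084.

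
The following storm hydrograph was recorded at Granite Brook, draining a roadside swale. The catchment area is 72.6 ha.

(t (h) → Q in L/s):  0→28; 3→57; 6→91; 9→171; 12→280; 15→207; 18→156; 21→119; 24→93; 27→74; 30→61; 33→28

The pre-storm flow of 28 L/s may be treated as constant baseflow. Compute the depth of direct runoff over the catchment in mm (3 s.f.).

d ≈ 15.3 mm

Direct runoff: 0.0, 29.0, 63.0, 143.0, 252.0, 179.0, 128.0, 91.0, 65.0, 46.0, 33.0, 0.0 L/s; ΣQ_DR = 1029 L/s.
V = ΣQ_DR · Δt = 1029 × 10800 s = 1.111 × 10^7 L.
Over A = 72.6 ha, depth = V / A = 15.3 mm.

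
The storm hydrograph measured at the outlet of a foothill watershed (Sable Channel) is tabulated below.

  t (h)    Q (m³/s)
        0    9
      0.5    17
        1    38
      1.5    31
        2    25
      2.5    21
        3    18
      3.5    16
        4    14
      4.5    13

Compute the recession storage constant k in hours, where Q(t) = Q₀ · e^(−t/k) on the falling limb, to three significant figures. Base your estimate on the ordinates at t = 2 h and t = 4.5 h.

On the falling limb, Q drops from 25 to 13 m³/s between t = 2 h and t = 4.5 h (Δt = 2.5 h).
k = −Δt / ln(Q₂/Q₁) = −2.5 / ln(13/25) = 3.82 h.

k ≈ 3.82 h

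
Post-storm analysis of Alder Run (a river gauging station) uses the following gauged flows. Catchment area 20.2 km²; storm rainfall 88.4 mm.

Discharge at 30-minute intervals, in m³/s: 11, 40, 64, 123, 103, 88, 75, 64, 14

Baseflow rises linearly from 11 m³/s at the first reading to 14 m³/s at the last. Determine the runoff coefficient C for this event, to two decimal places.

C ≈ 0.47

ΣQ_DR = 469.5 m³/s; V = ΣQ_DR·Δt = 8.451 × 10^5 m³.
Runoff depth d = V / A = 41.84 mm.
C = d / P = 41.84 / 88.4 = 0.47.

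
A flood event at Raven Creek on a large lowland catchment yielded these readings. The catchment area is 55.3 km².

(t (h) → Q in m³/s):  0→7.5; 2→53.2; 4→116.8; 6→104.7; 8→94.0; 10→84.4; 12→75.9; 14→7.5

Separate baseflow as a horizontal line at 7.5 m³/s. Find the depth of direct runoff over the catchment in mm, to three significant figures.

d ≈ 63.0 mm

Direct runoff: 0.0, 45.7, 109.3, 97.2, 86.5, 76.9, 68.4, 0.0 m³/s; ΣQ_DR = 484.0 m³/s.
V = ΣQ_DR · Δt = 484.0 × 7200 s = 3.485 × 10^6 m³.
Over A = 55.3 km², depth = V / A = 63.0 mm.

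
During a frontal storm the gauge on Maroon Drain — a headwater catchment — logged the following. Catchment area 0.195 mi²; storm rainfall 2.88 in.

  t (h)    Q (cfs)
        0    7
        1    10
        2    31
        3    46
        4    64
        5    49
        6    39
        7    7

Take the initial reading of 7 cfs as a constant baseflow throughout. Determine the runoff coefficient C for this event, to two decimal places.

ΣQ_DR = 197.0 cfs; V = ΣQ_DR·Δt = 7.092 × 10^5 ft³.
Runoff depth d = V / A = 1.565 in.
C = d / P = 1.565 / 2.88 = 0.54.

C ≈ 0.54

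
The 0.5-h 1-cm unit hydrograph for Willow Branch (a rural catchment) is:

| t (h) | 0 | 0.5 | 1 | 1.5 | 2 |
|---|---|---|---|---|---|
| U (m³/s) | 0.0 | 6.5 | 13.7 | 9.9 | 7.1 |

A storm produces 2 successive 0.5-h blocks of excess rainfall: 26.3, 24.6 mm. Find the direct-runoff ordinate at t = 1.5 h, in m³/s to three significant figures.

By discrete convolution, Q_j = Σ (P_i / 10 mm) · U_{j−i}.
At t = 1.5 h (j=3): Q = (26.3/10)·9.9 + (24.6/10)·13.7 = 59.7 m³/s.

Q ≈ 59.7 m³/s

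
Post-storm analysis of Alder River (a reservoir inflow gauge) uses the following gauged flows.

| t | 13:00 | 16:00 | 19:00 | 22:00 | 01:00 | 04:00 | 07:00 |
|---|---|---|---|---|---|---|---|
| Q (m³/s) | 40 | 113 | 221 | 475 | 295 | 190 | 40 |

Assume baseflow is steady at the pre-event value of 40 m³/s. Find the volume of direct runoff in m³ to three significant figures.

V ≈ 1.18 × 10^7 m³

Direct-runoff ordinates (Q − Q_b): 0.0, 73.0, 181.0, 435.0, 255.0, 150.0, 0.0 m³/s.
ΣQ_DR = 1094 m³/s.
With Δt = 3 h = 10800 s, V = ΣQ_DR · Δt = 1094 × 10800 = 1.18 × 10^7 m³.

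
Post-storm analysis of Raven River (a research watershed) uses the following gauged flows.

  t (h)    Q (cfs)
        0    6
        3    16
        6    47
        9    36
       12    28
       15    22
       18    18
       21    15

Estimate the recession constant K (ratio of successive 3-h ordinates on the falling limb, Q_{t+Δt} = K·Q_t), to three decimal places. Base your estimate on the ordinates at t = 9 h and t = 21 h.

Using the recession-limb readings at t = 9 h and t = 21 h: Q falls from 36 to 15 cfs over 4 intervals.
K = (Q₂/Q₁)^(1/4) = (15/36)^(1/4) = 0.803.

K ≈ 0.803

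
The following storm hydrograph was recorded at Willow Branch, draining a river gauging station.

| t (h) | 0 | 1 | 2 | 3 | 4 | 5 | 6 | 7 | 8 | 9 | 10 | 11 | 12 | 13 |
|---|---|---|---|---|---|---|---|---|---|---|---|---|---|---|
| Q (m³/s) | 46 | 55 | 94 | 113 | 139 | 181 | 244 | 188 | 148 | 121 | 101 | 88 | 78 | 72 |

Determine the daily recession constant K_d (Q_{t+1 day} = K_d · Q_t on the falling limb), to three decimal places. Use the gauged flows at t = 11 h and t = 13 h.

K_d ≈ 0.090

Between t = 11 h and t = 13 h the flow falls from 88 to 72 m³/s over 2×1 h = 2 h.
Per-interval ratio K = (72/88)^(1/2) = 0.9045; K_d = K^(24/1) = 0.090.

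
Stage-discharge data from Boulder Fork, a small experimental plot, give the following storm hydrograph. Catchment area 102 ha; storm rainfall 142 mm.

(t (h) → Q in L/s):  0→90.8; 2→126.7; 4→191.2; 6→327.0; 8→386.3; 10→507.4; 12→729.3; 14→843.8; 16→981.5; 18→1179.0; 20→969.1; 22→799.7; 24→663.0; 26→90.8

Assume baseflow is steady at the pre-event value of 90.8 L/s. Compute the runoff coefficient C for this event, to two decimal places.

ΣQ_DR = 6614 L/s; V = ΣQ_DR·Δt = 4.762 × 10^7 L.
Runoff depth d = V / A = 46.69 mm.
C = d / P = 46.69 / 142 = 0.33.

C ≈ 0.33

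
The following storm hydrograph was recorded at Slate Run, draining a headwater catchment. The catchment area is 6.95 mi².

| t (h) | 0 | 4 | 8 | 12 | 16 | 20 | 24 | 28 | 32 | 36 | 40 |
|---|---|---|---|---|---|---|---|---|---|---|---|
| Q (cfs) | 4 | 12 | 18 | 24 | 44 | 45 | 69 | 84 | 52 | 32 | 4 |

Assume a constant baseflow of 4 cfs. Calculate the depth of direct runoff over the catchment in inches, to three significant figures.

d ≈ 0.307 in

Direct runoff: 0.0, 8.0, 14.0, 20.0, 40.0, 41.0, 65.0, 80.0, 48.0, 28.0, 0.0 cfs; ΣQ_DR = 344.0 cfs.
V = ΣQ_DR · Δt = 344.0 × 14400 s = 4.954 × 10^6 ft³.
Over A = 6.95 mi², depth = V / A = 0.307 in.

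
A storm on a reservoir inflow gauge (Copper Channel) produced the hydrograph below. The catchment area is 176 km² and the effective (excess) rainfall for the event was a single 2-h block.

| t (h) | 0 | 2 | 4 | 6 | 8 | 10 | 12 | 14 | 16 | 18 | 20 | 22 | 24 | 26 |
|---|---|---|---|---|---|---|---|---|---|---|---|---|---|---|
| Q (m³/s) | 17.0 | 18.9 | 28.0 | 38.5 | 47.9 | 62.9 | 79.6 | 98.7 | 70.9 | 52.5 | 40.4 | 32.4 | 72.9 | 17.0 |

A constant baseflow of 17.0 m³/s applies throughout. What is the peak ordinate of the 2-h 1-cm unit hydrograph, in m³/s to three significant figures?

U_p ≈ 45.4 m³/s

Direct runoff: 0.0, 1.9, 11.0, 21.5, 30.9, 45.9, 62.6, 81.7, 53.9, 35.5, 23.4, 15.4, 55.9, 0.0 m³/s; ΣQ_DR = 439.6 m³/s, peak = 81.7 m³/s.
Runoff depth d = ΣQ_DR·Δt / A = 439.6 × 7200 / (176 km²) = 17.98 mm.
The 1-cm UH is the DRH scaled by (10 mm)/d, so U_p = 81.7 × 10/17.98 = 45.4 m³/s.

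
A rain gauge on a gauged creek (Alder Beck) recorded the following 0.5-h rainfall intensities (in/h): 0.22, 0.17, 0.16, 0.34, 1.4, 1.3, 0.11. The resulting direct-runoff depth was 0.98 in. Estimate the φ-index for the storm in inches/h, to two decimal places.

φ ≈ 0.37 in/h

Only the 2 blocks with intensity above φ contribute runoff: 1.4, 1.3 in/h.
Σ(I−φ)·Δt = d  ⇒  (1.4+1.3 − 2φ)·0.5 = 0.98
φ = (2.700 − 0.98/0.5) / 2 = 0.37 in/h.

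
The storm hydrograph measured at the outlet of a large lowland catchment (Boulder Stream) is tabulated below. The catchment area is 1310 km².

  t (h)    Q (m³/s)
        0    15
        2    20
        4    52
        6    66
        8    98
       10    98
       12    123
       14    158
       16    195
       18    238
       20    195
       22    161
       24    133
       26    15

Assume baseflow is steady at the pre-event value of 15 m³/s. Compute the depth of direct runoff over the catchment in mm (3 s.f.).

d ≈ 7.46 mm

Direct runoff: 0.0, 5.0, 37.0, 51.0, 83.0, 83.0, 108.0, 143.0, 180.0, 223.0, 180.0, 146.0, 118.0, 0.0 m³/s; ΣQ_DR = 1357 m³/s.
V = ΣQ_DR · Δt = 1357 × 7200 s = 9.770 × 10^6 m³.
Over A = 1310 km², depth = V / A = 7.46 mm.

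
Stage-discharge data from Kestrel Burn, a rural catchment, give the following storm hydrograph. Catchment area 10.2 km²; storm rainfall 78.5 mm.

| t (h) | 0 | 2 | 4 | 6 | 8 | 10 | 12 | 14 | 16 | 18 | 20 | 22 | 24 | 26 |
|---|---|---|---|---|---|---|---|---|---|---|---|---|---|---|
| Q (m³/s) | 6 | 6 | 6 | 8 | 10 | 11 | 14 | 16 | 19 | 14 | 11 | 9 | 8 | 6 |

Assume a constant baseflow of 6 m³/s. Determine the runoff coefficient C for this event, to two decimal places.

ΣQ_DR = 60.00 m³/s; V = ΣQ_DR·Δt = 4.320 × 10^5 m³.
Runoff depth d = V / A = 42.35 mm.
C = d / P = 42.35 / 78.5 = 0.54.

C ≈ 0.54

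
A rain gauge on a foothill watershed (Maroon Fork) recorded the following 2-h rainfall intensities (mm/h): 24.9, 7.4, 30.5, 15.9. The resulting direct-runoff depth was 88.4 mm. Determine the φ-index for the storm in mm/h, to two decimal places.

φ ≈ 9.03 mm/h

Only the 3 blocks with intensity above φ contribute runoff: 24.9, 30.5, 15.9 mm/h.
Σ(I−φ)·Δt = d  ⇒  (24.9+30.5+15.9 − 3φ)·2 = 88.4
φ = (71.30 − 88.4/2) / 3 = 9.03 mm/h.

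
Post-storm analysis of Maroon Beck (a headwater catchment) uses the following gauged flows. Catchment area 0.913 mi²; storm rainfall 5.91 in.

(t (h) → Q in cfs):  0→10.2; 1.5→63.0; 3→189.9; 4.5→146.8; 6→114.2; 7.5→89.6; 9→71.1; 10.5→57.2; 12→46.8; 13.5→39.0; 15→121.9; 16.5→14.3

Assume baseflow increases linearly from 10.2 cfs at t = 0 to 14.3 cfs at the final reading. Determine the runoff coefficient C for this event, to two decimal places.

C ≈ 0.35

ΣQ_DR = 817.0 cfs; V = ΣQ_DR·Δt = 4.412 × 10^6 ft³.
Runoff depth d = V / A = 2.080 in.
C = d / P = 2.080 / 5.91 = 0.35.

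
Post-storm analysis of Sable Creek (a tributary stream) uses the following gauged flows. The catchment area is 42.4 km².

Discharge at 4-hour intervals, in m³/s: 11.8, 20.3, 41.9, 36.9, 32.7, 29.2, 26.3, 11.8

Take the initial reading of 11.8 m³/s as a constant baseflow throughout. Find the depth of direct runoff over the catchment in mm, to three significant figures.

Direct runoff: 0.0, 8.5, 30.1, 25.1, 20.9, 17.4, 14.5, 0.0 m³/s; ΣQ_DR = 116.5 m³/s.
V = ΣQ_DR · Δt = 116.5 × 14400 s = 1.678 × 10^6 m³.
Over A = 42.4 km², depth = V / A = 39.6 mm.

d ≈ 39.6 mm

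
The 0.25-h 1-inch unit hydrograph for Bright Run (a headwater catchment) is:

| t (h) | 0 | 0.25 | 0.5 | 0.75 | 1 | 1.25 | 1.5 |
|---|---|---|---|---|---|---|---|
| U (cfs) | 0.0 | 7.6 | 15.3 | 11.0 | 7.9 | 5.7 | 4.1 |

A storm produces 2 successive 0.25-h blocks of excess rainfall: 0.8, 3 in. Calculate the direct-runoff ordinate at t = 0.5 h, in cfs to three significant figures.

Q ≈ 35.0 cfs

By discrete convolution, Q_j = Σ (P_i / 1 in) · U_{j−i}.
At t = 0.5 h (j=2): Q = (0.8/1)·15.3 + (3/1)·7.6 = 35.0 cfs.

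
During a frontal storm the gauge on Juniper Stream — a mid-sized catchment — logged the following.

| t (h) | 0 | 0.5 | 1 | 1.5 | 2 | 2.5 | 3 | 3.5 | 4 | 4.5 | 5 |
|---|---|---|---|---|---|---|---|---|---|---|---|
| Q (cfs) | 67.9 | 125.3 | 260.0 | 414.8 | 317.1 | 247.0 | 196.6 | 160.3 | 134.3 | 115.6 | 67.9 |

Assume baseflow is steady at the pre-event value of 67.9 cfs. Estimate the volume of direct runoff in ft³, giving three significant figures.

Direct-runoff ordinates (Q − Q_b): 0.0, 57.4, 192.1, 346.9, 249.2, 179.1, 128.7, 92.4, 66.4, 47.7, 0.0 cfs.
ΣQ_DR = 1360 cfs.
With Δt = 0.5 h = 1800 s, V = ΣQ_DR · Δt = 1360 × 1800 = 2.45 × 10^6 ft³.

V ≈ 2.45 × 10^6 ft³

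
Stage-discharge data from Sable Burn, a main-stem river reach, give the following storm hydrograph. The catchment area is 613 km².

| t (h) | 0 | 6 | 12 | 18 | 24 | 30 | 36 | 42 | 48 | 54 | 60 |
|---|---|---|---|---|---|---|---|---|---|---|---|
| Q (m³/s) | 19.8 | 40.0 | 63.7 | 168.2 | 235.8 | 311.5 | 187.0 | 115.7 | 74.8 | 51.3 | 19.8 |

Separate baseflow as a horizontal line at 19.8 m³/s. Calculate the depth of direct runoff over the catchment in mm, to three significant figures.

Direct runoff: 0.0, 20.2, 43.9, 148.4, 216.0, 291.7, 167.2, 95.9, 55.0, 31.5, 0.0 m³/s; ΣQ_DR = 1070 m³/s.
V = ΣQ_DR · Δt = 1070 × 21600 s = 2.311 × 10^7 m³.
Over A = 613 km², depth = V / A = 37.7 mm.

d ≈ 37.7 mm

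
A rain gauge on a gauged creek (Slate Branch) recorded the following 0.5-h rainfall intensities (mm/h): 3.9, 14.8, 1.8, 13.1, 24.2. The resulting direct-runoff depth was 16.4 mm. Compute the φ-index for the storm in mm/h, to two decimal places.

Only the 3 blocks with intensity above φ contribute runoff: 14.8, 13.1, 24.2 mm/h.
Σ(I−φ)·Δt = d  ⇒  (14.8+13.1+24.2 − 3φ)·0.5 = 16.4
φ = (52.10 − 16.4/0.5) / 3 = 6.43 mm/h.

φ ≈ 6.43 mm/h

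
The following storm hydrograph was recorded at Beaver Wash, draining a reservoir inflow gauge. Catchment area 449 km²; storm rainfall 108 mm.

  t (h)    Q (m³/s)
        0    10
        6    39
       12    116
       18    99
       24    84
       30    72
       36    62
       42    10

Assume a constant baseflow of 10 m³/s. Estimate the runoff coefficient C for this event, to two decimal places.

C ≈ 0.18

ΣQ_DR = 412.0 m³/s; V = ΣQ_DR·Δt = 8.899 × 10^6 m³.
Runoff depth d = V / A = 19.82 mm.
C = d / P = 19.82 / 108 = 0.18.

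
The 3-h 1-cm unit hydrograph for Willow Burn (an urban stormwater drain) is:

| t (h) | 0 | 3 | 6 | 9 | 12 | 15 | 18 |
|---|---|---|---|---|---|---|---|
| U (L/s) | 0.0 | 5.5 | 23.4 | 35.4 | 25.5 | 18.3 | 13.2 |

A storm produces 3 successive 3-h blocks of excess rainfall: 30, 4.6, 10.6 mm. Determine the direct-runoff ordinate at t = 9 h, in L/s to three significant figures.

By discrete convolution, Q_j = Σ (P_i / 10 mm) · U_{j−i}.
At t = 9 h (j=3): Q = (30/10)·35.4 + (4.6/10)·23.4 + (10.6/10)·5.5 = 123 L/s.

Q ≈ 123 L/s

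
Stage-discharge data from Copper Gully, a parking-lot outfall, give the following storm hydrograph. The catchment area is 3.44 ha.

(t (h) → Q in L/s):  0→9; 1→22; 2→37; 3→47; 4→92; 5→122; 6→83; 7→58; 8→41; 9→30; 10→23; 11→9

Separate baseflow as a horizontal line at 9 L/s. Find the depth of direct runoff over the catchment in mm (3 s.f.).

d ≈ 48.7 mm

Direct runoff: 0.0, 13.0, 28.0, 38.0, 83.0, 113.0, 74.0, 49.0, 32.0, 21.0, 14.0, 0.0 L/s; ΣQ_DR = 465.0 L/s.
V = ΣQ_DR · Δt = 465.0 × 3600 s = 1.674 × 10^6 L.
Over A = 3.44 ha, depth = V / A = 48.7 mm.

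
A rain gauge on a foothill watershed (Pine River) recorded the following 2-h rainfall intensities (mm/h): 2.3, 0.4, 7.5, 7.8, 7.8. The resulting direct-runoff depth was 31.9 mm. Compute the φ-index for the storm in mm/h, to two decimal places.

φ ≈ 2.38 mm/h

Only the 3 blocks with intensity above φ contribute runoff: 7.5, 7.8, 7.8 mm/h.
Σ(I−φ)·Δt = d  ⇒  (7.5+7.8+7.8 − 3φ)·2 = 31.9
φ = (23.10 − 31.9/2) / 3 = 2.38 mm/h.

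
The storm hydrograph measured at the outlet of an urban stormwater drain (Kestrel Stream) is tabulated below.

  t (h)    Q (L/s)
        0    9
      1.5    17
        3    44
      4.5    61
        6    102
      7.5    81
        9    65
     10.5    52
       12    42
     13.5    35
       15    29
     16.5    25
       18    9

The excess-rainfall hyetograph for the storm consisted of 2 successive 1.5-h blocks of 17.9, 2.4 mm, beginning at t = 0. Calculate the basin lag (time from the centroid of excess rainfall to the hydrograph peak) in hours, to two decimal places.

Centroid of excess rainfall: t_c = Σ P_i·t̄_i / ΣP_i = 0.9273 h (block centres at 0.75, 2.25 h).
Hydrograph peak occurs at t = 6 h, so basin lag t_L = 6 − 0.9273 = 5.07 h.

t_L ≈ 5.07 h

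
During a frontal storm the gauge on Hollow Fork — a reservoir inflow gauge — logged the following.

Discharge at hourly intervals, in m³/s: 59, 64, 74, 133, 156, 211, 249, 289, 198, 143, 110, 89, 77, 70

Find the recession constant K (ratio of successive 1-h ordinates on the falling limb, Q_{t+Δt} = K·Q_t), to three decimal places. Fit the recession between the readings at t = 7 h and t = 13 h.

K ≈ 0.790

Using the recession-limb readings at t = 7 h and t = 13 h: Q falls from 289 to 70 m³/s over 6 intervals.
K = (Q₂/Q₁)^(1/6) = (70/289)^(1/6) = 0.790.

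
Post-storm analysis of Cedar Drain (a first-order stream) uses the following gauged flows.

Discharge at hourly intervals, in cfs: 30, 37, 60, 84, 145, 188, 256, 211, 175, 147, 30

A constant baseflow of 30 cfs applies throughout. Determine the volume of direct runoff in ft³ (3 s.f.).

V ≈ 3.72 × 10^6 ft³

Direct-runoff ordinates (Q − Q_b): 0.0, 7.0, 30.0, 54.0, 115.0, 158.0, 226.0, 181.0, 145.0, 117.0, 0.0 cfs.
ΣQ_DR = 1033 cfs.
With Δt = 1 h = 3600 s, V = ΣQ_DR · Δt = 1033 × 3600 = 3.72 × 10^6 ft³.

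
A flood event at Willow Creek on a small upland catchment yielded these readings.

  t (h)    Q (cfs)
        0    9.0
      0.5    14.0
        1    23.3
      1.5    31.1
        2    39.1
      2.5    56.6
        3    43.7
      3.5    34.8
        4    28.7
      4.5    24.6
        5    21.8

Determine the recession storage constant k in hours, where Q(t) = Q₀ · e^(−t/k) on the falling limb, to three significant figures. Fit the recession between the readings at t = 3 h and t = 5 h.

k ≈ 2.88 h

On the falling limb, Q drops from 43.7 to 21.8 cfs between t = 3 h and t = 5 h (Δt = 2 h).
k = −Δt / ln(Q₂/Q₁) = −2 / ln(21.8/43.7) = 2.88 h.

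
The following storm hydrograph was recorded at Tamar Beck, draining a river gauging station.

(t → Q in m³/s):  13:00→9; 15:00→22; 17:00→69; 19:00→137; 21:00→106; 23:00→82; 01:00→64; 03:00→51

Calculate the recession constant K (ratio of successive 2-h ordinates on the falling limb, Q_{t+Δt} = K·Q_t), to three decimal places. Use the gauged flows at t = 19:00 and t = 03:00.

K ≈ 0.781

Using the recession-limb readings at t = 19:00 and t = 03:00: Q falls from 137 to 51 m³/s over 4 intervals.
K = (Q₂/Q₁)^(1/4) = (51/137)^(1/4) = 0.781.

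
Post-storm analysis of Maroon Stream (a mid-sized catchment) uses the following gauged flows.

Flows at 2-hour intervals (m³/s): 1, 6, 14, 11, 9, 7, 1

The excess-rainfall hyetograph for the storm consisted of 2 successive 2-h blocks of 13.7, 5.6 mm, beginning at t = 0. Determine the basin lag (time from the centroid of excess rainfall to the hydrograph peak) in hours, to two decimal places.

Centroid of excess rainfall: t_c = Σ P_i·t̄_i / ΣP_i = 1.5803 h (block centres at 1, 3 h).
Hydrograph peak occurs at t = 4 h, so basin lag t_L = 4 − 1.5803 = 2.42 h.

t_L ≈ 2.42 h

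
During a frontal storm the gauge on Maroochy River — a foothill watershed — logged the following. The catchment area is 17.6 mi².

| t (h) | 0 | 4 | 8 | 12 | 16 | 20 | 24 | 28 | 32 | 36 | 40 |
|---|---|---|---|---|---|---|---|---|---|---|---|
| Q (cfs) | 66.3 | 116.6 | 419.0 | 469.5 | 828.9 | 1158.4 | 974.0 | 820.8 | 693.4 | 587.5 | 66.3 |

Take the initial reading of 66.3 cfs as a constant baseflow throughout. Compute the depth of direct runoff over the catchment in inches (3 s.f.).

d ≈ 1.93 in

Direct runoff: 0.0, 50.3, 352.7, 403.2, 762.6, 1092.1, 907.7, 754.5, 627.1, 521.2, 0.0 cfs; ΣQ_DR = 5471 cfs.
V = ΣQ_DR · Δt = 5471 × 14400 s = 7.879 × 10^7 ft³.
Over A = 17.6 mi², depth = V / A = 1.93 in.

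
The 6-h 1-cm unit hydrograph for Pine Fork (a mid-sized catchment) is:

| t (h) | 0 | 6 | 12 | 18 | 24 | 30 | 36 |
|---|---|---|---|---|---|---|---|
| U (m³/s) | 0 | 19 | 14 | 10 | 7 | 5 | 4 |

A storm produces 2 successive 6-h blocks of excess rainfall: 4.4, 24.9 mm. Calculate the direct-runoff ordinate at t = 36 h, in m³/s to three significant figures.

Q ≈ 14.2 m³/s

By discrete convolution, Q_j = Σ (P_i / 10 mm) · U_{j−i}.
At t = 36 h (j=6): Q = (4.4/10)·4 + (24.9/10)·5 = 14.2 m³/s.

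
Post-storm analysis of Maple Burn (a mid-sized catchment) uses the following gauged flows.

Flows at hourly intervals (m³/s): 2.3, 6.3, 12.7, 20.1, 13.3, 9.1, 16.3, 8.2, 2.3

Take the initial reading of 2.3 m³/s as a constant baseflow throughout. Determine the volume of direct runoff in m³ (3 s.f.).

Direct-runoff ordinates (Q − Q_b): 0.0, 4.0, 10.4, 17.8, 11.0, 6.8, 14.0, 5.9, 0.0 m³/s.
ΣQ_DR = 69.90 m³/s.
With Δt = 1 h = 3600 s, V = ΣQ_DR · Δt = 69.90 × 3600 = 2.52 × 10^5 m³.

V ≈ 2.52 × 10^5 m³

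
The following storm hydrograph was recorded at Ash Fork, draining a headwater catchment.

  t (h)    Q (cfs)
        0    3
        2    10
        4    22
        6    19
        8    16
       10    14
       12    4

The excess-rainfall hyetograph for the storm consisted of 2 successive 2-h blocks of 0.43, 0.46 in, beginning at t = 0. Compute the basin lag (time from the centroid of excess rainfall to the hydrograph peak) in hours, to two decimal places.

t_L ≈ 1.97 h

Centroid of excess rainfall: t_c = Σ P_i·t̄_i / ΣP_i = 2.0337 h (block centres at 1, 3 h).
Hydrograph peak occurs at t = 4 h, so basin lag t_L = 4 − 2.0337 = 1.97 h.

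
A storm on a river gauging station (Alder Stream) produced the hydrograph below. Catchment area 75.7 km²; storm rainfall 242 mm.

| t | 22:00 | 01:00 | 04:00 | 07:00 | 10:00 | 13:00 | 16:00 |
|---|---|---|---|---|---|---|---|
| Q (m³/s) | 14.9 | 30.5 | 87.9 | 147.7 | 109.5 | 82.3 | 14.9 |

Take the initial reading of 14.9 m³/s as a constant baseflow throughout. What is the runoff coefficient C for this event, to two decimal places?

C ≈ 0.23

ΣQ_DR = 383.4 m³/s; V = ΣQ_DR·Δt = 4.141 × 10^6 m³.
Runoff depth d = V / A = 54.70 mm.
C = d / P = 54.70 / 242 = 0.23.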